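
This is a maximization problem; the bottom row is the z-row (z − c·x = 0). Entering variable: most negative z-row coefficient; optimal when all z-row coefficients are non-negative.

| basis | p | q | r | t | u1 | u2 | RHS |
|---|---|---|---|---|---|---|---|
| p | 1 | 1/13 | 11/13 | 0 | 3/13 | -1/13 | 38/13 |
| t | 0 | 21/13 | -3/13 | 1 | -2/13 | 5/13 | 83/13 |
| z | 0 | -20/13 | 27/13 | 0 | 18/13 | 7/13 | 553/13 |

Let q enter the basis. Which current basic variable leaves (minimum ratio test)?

Column q entries and ratios — p: (38/13)/(1/13) = 38; t: (83/13)/(21/13) = 83/21.
Smallest ratio is 83/21 in the row of t, so t leaves.

t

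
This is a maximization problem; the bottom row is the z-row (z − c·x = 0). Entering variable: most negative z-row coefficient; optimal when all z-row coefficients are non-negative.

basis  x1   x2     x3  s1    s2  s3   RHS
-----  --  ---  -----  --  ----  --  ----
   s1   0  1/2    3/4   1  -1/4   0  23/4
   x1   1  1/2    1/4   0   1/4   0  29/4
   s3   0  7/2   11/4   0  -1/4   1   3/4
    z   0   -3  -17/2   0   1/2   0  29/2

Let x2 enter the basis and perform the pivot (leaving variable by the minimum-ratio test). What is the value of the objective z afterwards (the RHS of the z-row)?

106/7

Ratio test on column x2 — row 1: (23/4)/(1/2) = 23/2; row 2: (29/4)/(1/2) = 29/2; row 3: (3/4)/(7/2) = 3/14. Minimum is 3/14 at row 3 (s3 leaves); pivot element 7/2.
Pivot on row 3; the z-row RHS becomes 29/2 − (-3)·(3/14) = 106/7.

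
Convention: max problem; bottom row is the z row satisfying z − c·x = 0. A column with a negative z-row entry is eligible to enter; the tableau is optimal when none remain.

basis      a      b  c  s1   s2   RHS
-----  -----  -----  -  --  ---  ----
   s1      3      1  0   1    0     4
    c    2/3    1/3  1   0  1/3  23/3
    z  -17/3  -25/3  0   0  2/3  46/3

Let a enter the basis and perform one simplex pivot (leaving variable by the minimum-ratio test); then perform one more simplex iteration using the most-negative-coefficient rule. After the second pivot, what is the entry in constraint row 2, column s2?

Ratio test on column a — row 1: 4/3 = 4/3; row 2: (23/3)/(2/3) = 23/2. Minimum is 4/3 at row 1 (s1 leaves); pivot element 3.
Divide row 1 by 3; eliminate column a from the other rows.
Second iteration: most negative z-row entry is -58/9 in column b, so b enters.
Ratio test on column b — row 1: (4/3)/(1/3) = 4; row 2: (61/9)/(1/9) = 61. Minimum is 4 at row 1 (a leaves); pivot element 1/3.
Divide row 1 by 1/3; eliminate column b from the other rows.
After both pivots, the entry at constraint row 2, column s2 is 1/3.

1/3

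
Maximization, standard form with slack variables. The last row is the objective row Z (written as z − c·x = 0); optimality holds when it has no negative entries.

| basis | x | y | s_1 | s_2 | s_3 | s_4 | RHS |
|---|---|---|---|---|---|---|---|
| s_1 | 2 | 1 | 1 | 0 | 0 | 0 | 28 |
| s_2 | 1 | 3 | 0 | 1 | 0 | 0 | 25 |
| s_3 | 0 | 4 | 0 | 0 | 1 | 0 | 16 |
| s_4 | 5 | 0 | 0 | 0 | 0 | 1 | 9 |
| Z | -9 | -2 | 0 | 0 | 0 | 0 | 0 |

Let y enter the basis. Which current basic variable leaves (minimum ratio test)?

Column y entries and ratios — s_1: 28/1 = 28; s_2: 25/3 = 25/3; s_3: 16/4 = 4; s_4: 0 ≤ 0, skip.
Smallest ratio is 4 in the row of s_3, so s_3 leaves.

s_3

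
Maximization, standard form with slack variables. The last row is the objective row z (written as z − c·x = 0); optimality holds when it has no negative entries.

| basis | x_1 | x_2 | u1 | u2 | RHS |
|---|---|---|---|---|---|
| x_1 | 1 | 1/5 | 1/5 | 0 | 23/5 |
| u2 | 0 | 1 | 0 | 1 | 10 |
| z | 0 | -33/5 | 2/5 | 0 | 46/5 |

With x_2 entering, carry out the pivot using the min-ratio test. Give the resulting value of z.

Ratio test on column x_2 — row 1: (23/5)/(1/5) = 23; row 2: 10/1 = 10. Minimum is 10 at row 2 (u2 leaves); pivot element 1.
Pivot on row 2; the z-row RHS becomes 46/5 − (-33/5)·10 = 376/5.

376/5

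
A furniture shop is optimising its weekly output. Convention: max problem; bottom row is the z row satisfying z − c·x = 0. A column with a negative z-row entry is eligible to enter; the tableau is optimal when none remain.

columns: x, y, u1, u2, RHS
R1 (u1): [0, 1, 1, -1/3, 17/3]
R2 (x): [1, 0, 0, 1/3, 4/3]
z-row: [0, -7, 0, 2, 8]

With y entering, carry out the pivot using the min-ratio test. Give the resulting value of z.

143/3

Ratio test on column y — row 1: (17/3)/1 = 17/3; row 2: entry 0 ≤ 0. Minimum is 17/3 at row 1 (u1 leaves); pivot element 1.
Pivot on row 1; the z-row RHS becomes 8 − (-7)·(17/3) = 143/3.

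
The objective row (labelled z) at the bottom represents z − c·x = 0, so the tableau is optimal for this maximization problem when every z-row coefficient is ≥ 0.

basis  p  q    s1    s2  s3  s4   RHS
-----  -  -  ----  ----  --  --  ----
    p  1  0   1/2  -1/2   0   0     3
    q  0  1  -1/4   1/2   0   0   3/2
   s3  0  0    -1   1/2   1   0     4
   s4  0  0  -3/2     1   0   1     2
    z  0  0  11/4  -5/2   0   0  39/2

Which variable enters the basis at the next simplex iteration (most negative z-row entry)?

Negative z-row entries: s2: -5/2.
The most negative is -5/2 in column s2, so s2 enters.

s2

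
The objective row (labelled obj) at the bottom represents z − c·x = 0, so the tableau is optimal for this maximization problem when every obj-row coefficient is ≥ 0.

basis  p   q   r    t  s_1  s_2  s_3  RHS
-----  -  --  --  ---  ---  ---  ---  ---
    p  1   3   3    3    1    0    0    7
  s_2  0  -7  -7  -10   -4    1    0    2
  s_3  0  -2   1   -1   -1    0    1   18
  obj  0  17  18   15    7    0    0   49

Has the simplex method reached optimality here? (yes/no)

yes

Every obj-row coefficient is ≥ 0, so the tableau is optimal.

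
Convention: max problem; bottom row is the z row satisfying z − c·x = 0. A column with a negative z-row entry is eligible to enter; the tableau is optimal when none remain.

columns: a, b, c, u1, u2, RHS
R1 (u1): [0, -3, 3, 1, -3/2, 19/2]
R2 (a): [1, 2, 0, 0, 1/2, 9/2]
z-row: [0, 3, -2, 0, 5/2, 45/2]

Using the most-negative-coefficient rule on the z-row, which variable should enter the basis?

Negative z-row entries: c: -2.
The most negative is -2 in column c, so c enters.

c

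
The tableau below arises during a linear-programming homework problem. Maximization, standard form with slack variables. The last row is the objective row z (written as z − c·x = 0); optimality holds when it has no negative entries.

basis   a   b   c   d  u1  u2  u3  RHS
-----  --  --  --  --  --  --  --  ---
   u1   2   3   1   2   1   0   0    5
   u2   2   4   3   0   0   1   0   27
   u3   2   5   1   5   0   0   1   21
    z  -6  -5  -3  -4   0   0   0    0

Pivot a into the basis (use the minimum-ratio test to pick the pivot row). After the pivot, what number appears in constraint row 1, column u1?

1/2

Ratio test on column a — row 1: 5/2 = 5/2; row 2: 27/2 = 27/2; row 3: 21/2 = 21/2. Minimum is 5/2 at row 1 (u1 leaves); pivot element 2.
Divide row 1 by 2; eliminate column a from the other rows.
In the new row 1, the u1 entry is the old entry divided by the pivot: 1/2 = 1/2.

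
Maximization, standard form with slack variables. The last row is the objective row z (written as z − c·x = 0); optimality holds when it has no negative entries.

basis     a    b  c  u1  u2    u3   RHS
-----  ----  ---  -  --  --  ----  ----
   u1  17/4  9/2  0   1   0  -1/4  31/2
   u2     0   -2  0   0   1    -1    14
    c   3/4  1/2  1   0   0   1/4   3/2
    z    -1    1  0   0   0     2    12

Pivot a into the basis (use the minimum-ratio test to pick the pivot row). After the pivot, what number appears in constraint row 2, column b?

-2

Ratio test on column a — row 1: (31/2)/(17/4) = 62/17; row 2: entry 0 ≤ 0; row 3: (3/2)/(3/4) = 2. Minimum is 2 at row 3 (c leaves); pivot element 3/4.
Divide row 3 by 3/4; eliminate column a from the other rows.
Row 2 update in column b: -2 − 0·(2/3) = -2.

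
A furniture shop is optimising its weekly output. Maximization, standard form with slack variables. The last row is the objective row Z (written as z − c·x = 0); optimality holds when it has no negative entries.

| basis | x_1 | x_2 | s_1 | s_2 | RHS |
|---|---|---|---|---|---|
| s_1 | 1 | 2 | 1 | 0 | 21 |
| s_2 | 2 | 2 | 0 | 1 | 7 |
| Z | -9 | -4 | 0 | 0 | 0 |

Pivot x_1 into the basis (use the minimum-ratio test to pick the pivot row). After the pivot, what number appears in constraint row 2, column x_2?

1

Ratio test on column x_1 — row 1: 21/1 = 21; row 2: 7/2 = 7/2. Minimum is 7/2 at row 2 (s_2 leaves); pivot element 2.
Divide row 2 by 2; eliminate column x_1 from the other rows.
In the new row 2, the x_2 entry is the old entry divided by the pivot: 2/2 = 1.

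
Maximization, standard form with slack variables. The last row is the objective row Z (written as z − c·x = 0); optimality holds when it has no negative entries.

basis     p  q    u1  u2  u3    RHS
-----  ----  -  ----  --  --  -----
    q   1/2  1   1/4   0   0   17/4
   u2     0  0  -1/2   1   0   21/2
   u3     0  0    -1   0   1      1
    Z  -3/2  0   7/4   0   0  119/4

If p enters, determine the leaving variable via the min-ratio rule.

Column p entries and ratios — q: (17/4)/(1/2) = 17/2; u2: 0 ≤ 0, skip; u3: 0 ≤ 0, skip.
Smallest ratio is 17/2 in the row of q, so q leaves.

q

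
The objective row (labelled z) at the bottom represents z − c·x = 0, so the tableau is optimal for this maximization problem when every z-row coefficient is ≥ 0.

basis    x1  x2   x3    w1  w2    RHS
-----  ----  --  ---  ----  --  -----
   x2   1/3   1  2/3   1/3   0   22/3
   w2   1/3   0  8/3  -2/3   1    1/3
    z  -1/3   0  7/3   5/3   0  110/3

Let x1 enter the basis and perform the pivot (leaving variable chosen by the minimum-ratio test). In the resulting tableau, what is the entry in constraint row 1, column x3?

-2

Ratio test on column x1 — row 1: (22/3)/(1/3) = 22; row 2: (1/3)/(1/3) = 1. Minimum is 1 at row 2 (w2 leaves); pivot element 1/3.
Divide row 2 by 1/3; eliminate column x1 from the other rows.
Row 1 update in column x3: 2/3 − (1/3)·8 = -2.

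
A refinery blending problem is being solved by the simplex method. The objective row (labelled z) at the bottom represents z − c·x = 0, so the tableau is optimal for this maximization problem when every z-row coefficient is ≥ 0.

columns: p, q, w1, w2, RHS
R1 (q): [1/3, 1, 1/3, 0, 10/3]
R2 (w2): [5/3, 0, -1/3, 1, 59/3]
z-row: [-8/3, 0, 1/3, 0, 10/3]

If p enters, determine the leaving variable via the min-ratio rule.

Column p entries and ratios — q: (10/3)/(1/3) = 10; w2: (59/3)/(5/3) = 59/5.
Smallest ratio is 10 in the row of q, so q leaves.

q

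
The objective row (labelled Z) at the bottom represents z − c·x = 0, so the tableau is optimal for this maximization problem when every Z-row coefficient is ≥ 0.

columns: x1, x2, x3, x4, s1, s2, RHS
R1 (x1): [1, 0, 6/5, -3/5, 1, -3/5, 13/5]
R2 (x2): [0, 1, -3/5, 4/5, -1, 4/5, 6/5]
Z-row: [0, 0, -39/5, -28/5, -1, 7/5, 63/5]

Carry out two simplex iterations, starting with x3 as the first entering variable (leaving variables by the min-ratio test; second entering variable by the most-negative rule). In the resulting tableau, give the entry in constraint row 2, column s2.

Ratio test on column x3 — row 1: (13/5)/(6/5) = 13/6; row 2: entry -3/5 ≤ 0. Minimum is 13/6 at row 1 (x1 leaves); pivot element 6/5.
Divide row 1 by 6/5; eliminate column x3 from the other rows.
Second iteration: most negative Z-row entry is -19/2 in column x4, so x4 enters.
Ratio test on column x4 — row 1: entry -1/2 ≤ 0; row 2: (5/2)/(1/2) = 5. Minimum is 5 at row 2 (x2 leaves); pivot element 1/2.
Divide row 2 by 1/2; eliminate column x4 from the other rows.
After both pivots, the entry at constraint row 2, column s2 is 1.

1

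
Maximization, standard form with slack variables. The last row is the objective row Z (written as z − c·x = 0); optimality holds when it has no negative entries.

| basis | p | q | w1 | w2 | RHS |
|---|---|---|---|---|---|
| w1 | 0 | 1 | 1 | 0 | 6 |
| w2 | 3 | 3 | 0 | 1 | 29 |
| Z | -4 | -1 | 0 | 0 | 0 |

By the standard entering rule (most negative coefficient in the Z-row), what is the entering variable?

p

Negative Z-row entries: p: -4, q: -1.
The most negative is -4 in column p, so p enters.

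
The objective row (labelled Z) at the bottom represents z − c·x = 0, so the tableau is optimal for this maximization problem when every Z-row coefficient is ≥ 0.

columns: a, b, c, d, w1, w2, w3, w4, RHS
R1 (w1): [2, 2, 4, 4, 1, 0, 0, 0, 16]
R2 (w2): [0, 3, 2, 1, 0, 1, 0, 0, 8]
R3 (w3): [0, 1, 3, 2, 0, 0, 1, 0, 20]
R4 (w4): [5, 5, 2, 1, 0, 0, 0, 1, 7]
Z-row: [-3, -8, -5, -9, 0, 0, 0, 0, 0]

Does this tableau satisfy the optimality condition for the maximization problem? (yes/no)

The Z-row has a negative entry -9 in column d, so it is not optimal.

no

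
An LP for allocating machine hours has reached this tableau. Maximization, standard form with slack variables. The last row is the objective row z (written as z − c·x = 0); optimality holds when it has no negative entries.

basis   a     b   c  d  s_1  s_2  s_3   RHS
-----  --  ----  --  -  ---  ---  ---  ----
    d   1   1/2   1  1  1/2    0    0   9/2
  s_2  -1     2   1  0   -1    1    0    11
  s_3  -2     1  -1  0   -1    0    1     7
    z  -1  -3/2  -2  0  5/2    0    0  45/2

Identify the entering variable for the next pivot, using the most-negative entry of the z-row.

c

Negative z-row entries: a: -1, b: -3/2, c: -2.
The most negative is -2 in column c, so c enters.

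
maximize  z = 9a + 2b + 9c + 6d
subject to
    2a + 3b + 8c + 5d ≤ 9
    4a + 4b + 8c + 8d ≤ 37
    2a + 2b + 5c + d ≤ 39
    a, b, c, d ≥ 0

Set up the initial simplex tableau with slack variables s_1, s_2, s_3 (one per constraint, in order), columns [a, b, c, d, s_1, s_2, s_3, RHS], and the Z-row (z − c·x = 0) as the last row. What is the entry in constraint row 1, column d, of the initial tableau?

Constraint 1 has coefficient 5 on d.

5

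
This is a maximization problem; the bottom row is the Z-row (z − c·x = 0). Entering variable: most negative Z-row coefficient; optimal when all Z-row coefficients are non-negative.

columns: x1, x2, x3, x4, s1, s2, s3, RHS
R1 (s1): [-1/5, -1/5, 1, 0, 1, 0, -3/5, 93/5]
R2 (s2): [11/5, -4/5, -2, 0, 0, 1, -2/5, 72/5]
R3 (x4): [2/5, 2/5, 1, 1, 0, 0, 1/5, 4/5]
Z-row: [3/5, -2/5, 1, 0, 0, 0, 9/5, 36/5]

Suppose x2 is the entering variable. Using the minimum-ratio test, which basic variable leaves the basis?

Column x2 entries and ratios — s1: -1/5 ≤ 0, skip; s2: -4/5 ≤ 0, skip; x4: (4/5)/(2/5) = 2.
Smallest ratio is 2 in the row of x4, so x4 leaves.

x4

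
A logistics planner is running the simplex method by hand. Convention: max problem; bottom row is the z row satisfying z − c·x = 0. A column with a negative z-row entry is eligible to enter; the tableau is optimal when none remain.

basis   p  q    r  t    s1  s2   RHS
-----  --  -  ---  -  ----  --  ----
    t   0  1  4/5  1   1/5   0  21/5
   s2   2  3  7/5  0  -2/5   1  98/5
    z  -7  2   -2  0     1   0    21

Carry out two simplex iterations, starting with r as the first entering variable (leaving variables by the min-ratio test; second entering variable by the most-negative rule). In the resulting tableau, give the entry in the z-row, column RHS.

Ratio test on column r — row 1: (21/5)/(4/5) = 21/4; row 2: (98/5)/(7/5) = 14. Minimum is 21/4 at row 1 (t leaves); pivot element 4/5.
Divide row 1 by 4/5; eliminate column r from the other rows.
Second iteration: most negative z-row entry is -7 in column p, so p enters.
Ratio test on column p — row 1: entry 0 ≤ 0; row 2: (49/4)/2 = 49/8. Minimum is 49/8 at row 2 (s2 leaves); pivot element 2.
Divide row 2 by 2; eliminate column p from the other rows.
After both pivots, the entry at the z-row, column RHS is 595/8.

595/8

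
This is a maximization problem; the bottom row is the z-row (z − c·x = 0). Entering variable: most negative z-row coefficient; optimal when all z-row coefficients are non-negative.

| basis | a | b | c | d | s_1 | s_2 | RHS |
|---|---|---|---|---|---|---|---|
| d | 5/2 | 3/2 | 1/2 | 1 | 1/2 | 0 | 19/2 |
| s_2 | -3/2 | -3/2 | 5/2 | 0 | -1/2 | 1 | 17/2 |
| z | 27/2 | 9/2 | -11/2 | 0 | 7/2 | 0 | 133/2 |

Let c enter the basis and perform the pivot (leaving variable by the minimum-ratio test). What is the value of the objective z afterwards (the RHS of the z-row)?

Ratio test on column c — row 1: (19/2)/(1/2) = 19; row 2: (17/2)/(5/2) = 17/5. Minimum is 17/5 at row 2 (s_2 leaves); pivot element 5/2.
Pivot on row 2; the z-row RHS becomes 133/2 − (-11/2)·(17/5) = 426/5.

426/5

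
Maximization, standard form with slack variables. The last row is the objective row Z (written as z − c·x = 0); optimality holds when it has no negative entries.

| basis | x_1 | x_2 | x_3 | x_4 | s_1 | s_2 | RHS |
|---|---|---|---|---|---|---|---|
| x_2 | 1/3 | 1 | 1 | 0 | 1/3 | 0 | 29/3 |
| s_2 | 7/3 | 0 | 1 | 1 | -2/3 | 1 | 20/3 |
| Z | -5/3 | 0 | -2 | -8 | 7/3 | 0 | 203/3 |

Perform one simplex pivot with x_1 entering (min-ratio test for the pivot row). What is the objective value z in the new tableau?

507/7

Ratio test on column x_1 — row 1: (29/3)/(1/3) = 29; row 2: (20/3)/(7/3) = 20/7. Minimum is 20/7 at row 2 (s_2 leaves); pivot element 7/3.
Pivot on row 2; the Z-row RHS becomes 203/3 − (-5/3)·(20/7) = 507/7.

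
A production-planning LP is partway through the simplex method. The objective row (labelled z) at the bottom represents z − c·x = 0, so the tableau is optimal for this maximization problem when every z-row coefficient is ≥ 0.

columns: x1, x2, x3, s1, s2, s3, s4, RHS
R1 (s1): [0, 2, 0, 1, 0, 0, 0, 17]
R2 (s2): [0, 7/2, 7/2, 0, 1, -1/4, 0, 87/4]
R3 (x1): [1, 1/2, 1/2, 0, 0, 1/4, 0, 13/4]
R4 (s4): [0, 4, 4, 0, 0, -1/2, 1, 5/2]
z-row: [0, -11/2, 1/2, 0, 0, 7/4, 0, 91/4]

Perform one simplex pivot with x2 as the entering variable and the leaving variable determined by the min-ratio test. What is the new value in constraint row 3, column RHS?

47/16

Ratio test on column x2 — row 1: 17/2 = 17/2; row 2: (87/4)/(7/2) = 87/14; row 3: (13/4)/(1/2) = 13/2; row 4: (5/2)/4 = 5/8. Minimum is 5/8 at row 4 (s4 leaves); pivot element 4.
Divide row 4 by 4; eliminate column x2 from the other rows.
Row 3 update in column RHS: 13/4 − (1/2)·(5/8) = 47/16.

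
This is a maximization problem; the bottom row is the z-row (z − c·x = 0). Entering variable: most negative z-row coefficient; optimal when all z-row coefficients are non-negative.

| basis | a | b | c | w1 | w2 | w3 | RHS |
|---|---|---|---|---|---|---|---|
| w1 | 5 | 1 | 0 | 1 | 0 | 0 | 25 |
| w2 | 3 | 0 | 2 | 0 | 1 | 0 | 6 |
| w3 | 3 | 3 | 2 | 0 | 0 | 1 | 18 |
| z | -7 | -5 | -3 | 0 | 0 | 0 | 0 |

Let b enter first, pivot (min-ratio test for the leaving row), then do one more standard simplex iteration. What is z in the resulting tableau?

34

Ratio test on column b — row 1: 25/1 = 25; row 2: entry 0 ≤ 0; row 3: 18/3 = 6. Minimum is 6 at row 3 (w3 leaves); pivot element 3.
Pivot on row 3; the z-row RHS becomes 0 − (-5)·6 = 30.
Next entering variable (most negative z-row entry -2): a.
Ratio test on column a — row 1: 19/4 = 19/4; row 2: 6/3 = 2; row 3: 6/1 = 6. Minimum is 2 at row 2 (w2 leaves); pivot element 3.
After the second pivot the z-row RHS is 30 − (-2)·2 = 34.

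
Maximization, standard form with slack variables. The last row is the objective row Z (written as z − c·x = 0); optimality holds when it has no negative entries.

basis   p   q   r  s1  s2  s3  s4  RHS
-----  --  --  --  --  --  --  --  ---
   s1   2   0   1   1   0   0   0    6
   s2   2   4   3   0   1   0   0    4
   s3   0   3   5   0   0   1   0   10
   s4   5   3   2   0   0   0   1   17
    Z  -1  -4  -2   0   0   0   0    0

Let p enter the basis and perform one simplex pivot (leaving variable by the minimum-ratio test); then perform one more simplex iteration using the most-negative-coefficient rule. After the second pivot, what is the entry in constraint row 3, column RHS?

7

Ratio test on column p — row 1: 6/2 = 3; row 2: 4/2 = 2; row 3: entry 0 ≤ 0; row 4: 17/5 = 17/5. Minimum is 2 at row 2 (s2 leaves); pivot element 2.
Divide row 2 by 2; eliminate column p from the other rows.
Second iteration: most negative Z-row entry is -2 in column q, so q enters.
Ratio test on column q — row 1: entry -4 ≤ 0; row 2: 2/2 = 1; row 3: 10/3 = 10/3; row 4: entry -7 ≤ 0. Minimum is 1 at row 2 (p leaves); pivot element 2.
Divide row 2 by 2; eliminate column q from the other rows.
After both pivots, the entry at constraint row 3, column RHS is 7.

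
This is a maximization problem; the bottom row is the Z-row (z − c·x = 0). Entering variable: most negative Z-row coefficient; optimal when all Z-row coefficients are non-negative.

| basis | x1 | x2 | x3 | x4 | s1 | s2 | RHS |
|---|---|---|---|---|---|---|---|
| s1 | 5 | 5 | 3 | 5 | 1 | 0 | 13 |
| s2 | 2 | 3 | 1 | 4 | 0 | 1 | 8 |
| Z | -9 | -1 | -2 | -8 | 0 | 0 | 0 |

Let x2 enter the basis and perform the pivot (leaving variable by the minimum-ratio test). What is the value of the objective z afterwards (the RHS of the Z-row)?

Ratio test on column x2 — row 1: 13/5 = 13/5; row 2: 8/3 = 8/3. Minimum is 13/5 at row 1 (s1 leaves); pivot element 5.
Pivot on row 1; the Z-row RHS becomes 0 − (-1)·(13/5) = 13/5.

13/5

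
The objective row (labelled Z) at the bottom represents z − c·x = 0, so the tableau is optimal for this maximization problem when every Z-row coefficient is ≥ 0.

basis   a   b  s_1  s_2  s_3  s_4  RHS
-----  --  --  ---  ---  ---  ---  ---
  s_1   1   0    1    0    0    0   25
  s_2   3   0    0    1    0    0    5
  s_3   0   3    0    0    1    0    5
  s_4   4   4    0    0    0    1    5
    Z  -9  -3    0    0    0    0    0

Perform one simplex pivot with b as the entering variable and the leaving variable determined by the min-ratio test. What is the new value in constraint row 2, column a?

Ratio test on column b — row 1: entry 0 ≤ 0; row 2: entry 0 ≤ 0; row 3: 5/3 = 5/3; row 4: 5/4 = 5/4. Minimum is 5/4 at row 4 (s_4 leaves); pivot element 4.
Divide row 4 by 4; eliminate column b from the other rows.
Row 2 update in column a: 3 − 0·1 = 3.

3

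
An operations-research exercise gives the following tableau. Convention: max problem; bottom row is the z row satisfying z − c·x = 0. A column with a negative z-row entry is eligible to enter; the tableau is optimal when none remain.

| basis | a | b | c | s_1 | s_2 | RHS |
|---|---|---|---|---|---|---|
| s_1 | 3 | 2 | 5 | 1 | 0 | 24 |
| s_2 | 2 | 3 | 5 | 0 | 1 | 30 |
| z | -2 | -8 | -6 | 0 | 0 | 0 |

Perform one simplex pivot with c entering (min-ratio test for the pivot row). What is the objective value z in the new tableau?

Ratio test on column c — row 1: 24/5 = 24/5; row 2: 30/5 = 6. Minimum is 24/5 at row 1 (s_1 leaves); pivot element 5.
Pivot on row 1; the z-row RHS becomes 0 − (-6)·(24/5) = 144/5.

144/5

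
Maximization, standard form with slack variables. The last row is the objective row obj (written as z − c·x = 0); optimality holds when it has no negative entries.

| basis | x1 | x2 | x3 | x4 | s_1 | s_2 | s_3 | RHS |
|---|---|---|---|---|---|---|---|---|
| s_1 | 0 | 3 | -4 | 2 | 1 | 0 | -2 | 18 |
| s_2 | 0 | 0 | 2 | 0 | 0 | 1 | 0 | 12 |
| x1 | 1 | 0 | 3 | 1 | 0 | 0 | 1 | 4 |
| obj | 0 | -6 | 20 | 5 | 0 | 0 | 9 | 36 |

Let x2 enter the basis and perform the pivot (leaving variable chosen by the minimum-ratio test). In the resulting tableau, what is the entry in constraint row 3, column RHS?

4

Ratio test on column x2 — row 1: 18/3 = 6; row 2: entry 0 ≤ 0; row 3: entry 0 ≤ 0. Minimum is 6 at row 1 (s_1 leaves); pivot element 3.
Divide row 1 by 3; eliminate column x2 from the other rows.
Row 3 update in column RHS: 4 − 0·6 = 4.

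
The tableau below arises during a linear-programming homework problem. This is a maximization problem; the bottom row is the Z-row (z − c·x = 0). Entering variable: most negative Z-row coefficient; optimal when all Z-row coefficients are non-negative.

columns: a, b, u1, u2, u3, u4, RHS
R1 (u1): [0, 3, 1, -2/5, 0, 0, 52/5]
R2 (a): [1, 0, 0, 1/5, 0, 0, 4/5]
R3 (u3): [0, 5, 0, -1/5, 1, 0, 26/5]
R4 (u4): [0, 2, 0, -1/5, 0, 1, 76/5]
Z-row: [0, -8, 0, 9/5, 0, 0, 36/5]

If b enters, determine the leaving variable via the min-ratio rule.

Column b entries and ratios — u1: (52/5)/3 = 52/15; a: 0 ≤ 0, skip; u3: (26/5)/5 = 26/25; u4: (76/5)/2 = 38/5.
Smallest ratio is 26/25 in the row of u3, so u3 leaves.

u3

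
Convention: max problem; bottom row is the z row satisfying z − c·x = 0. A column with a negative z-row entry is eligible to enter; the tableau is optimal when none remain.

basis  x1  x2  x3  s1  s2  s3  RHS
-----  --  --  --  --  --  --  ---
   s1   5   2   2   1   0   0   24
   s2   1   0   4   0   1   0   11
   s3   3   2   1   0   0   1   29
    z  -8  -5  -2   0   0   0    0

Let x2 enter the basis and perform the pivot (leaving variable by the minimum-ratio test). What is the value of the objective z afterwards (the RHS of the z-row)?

60

Ratio test on column x2 — row 1: 24/2 = 12; row 2: entry 0 ≤ 0; row 3: 29/2 = 29/2. Minimum is 12 at row 1 (s1 leaves); pivot element 2.
Pivot on row 1; the z-row RHS becomes 0 − (-5)·12 = 60.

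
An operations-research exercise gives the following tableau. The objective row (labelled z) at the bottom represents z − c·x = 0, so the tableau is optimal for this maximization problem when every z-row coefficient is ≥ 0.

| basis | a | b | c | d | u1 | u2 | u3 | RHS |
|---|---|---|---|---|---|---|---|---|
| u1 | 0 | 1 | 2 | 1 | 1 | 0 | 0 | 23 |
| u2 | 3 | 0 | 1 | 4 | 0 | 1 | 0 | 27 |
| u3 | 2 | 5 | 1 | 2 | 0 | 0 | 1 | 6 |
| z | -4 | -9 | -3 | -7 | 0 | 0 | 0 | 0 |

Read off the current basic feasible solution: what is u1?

23

u1 is basic (row 1); its value is the RHS of that row, 23.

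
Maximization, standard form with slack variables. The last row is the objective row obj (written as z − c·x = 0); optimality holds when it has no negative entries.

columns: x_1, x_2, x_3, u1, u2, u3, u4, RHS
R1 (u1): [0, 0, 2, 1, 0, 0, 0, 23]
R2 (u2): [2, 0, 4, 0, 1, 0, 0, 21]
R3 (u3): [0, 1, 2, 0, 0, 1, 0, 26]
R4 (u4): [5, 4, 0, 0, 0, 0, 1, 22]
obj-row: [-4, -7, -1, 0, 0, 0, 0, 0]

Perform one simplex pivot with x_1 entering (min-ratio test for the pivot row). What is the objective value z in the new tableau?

Ratio test on column x_1 — row 1: entry 0 ≤ 0; row 2: 21/2 = 21/2; row 3: entry 0 ≤ 0; row 4: 22/5 = 22/5. Minimum is 22/5 at row 4 (u4 leaves); pivot element 5.
Pivot on row 4; the obj-row RHS becomes 0 − (-4)·(22/5) = 88/5.

88/5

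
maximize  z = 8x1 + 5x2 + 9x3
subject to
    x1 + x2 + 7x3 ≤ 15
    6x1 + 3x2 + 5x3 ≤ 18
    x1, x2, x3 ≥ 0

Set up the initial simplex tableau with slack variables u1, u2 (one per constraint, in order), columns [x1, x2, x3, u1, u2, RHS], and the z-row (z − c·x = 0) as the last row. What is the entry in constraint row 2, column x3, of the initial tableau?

5

Constraint 2 has coefficient 5 on x3.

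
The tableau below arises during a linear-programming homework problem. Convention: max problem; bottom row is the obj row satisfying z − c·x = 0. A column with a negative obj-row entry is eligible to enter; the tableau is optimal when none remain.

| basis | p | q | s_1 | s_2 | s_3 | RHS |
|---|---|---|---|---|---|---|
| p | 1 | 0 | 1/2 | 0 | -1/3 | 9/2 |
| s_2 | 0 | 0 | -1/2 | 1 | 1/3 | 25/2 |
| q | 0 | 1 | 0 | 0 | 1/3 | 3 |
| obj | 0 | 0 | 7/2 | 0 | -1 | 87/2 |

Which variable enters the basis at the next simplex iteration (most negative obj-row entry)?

s_3

Negative obj-row entries: s_3: -1.
The most negative is -1 in column s_3, so s_3 enters.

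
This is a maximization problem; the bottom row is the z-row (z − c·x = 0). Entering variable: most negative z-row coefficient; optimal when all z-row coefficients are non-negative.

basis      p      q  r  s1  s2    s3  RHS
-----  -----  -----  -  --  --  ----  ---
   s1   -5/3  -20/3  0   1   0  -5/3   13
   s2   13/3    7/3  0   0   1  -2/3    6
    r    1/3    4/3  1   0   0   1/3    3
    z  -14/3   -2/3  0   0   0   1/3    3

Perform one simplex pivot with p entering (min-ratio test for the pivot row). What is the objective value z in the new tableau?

Ratio test on column p — row 1: entry -5/3 ≤ 0; row 2: 6/(13/3) = 18/13; row 3: 3/(1/3) = 9. Minimum is 18/13 at row 2 (s2 leaves); pivot element 13/3.
Pivot on row 2; the z-row RHS becomes 3 − (-14/3)·(18/13) = 123/13.

123/13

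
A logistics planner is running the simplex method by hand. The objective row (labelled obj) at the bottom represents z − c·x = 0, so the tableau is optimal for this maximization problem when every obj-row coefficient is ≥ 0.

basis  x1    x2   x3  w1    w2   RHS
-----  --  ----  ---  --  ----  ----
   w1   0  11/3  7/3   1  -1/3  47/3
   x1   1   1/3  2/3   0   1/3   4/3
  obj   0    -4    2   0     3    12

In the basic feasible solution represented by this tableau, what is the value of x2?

x2 is not in the basis, so in the current basic feasible solution x2 = 0.

0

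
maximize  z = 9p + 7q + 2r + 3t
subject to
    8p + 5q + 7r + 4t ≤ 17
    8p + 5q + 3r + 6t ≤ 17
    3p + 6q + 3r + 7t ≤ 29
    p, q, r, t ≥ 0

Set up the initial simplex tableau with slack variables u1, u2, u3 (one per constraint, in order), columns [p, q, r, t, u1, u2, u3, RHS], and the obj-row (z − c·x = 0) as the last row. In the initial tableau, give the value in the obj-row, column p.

-9

The obj-row carries the negated objective coefficients: the p entry is -9.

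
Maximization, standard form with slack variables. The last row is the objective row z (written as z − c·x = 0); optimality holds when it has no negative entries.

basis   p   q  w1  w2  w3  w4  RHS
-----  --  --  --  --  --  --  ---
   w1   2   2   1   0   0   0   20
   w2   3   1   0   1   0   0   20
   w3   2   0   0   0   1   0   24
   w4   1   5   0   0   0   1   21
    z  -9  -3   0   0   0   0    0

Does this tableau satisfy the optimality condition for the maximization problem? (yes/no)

The z-row has a negative entry -9 in column p, so it is not optimal.

no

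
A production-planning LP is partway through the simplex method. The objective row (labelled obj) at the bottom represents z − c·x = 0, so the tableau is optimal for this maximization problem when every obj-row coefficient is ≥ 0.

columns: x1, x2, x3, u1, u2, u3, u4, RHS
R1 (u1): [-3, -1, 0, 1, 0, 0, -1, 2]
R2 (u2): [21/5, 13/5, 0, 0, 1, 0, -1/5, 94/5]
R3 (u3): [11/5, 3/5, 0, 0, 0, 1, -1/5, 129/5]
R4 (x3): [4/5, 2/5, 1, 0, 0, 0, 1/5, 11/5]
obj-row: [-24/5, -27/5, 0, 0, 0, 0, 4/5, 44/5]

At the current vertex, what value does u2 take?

u2 is basic (row 2); its value is the RHS of that row, 94/5.

94/5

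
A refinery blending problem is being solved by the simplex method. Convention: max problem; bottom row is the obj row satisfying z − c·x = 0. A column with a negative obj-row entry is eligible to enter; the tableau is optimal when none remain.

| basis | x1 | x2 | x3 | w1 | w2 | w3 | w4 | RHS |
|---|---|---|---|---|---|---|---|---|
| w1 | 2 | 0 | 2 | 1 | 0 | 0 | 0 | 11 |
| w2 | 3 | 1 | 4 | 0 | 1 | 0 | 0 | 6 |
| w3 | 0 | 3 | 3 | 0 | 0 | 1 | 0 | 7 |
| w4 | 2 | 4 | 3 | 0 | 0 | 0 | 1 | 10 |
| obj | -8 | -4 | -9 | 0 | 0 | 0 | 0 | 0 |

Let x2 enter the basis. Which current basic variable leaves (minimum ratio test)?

Column x2 entries and ratios — w1: 0 ≤ 0, skip; w2: 6/1 = 6; w3: 7/3 = 7/3; w4: 10/4 = 5/2.
Smallest ratio is 7/3 in the row of w3, so w3 leaves.

w3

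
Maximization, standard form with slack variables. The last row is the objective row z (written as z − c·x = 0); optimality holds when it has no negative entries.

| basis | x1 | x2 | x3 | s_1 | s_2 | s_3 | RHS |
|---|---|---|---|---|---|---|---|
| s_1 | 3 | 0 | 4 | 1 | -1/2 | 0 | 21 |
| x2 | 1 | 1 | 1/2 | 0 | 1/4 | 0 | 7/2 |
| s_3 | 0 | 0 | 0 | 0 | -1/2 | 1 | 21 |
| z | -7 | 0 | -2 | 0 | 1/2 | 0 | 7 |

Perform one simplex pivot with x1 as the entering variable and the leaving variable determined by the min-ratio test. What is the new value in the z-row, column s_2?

9/4

Ratio test on column x1 — row 1: 21/3 = 7; row 2: (7/2)/1 = 7/2; row 3: entry 0 ≤ 0. Minimum is 7/2 at row 2 (x2 leaves); pivot element 1.
Divide row 2 by 1; eliminate column x1 from the other rows.
z-row update in column s_2: 1/2 − (-7)·(1/4) = 9/4.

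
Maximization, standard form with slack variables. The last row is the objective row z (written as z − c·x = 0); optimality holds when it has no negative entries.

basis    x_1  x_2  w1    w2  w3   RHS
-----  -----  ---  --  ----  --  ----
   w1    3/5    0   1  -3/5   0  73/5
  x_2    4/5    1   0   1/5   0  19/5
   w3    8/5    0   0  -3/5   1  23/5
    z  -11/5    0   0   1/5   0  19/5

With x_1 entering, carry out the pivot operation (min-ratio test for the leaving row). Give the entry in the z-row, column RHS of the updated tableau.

81/8

Ratio test on column x_1 — row 1: (73/5)/(3/5) = 73/3; row 2: (19/5)/(4/5) = 19/4; row 3: (23/5)/(8/5) = 23/8. Minimum is 23/8 at row 3 (w3 leaves); pivot element 8/5.
Divide row 3 by 8/5; eliminate column x_1 from the other rows.
z-row update in column RHS: 19/5 − (-11/5)·(23/8) = 81/8.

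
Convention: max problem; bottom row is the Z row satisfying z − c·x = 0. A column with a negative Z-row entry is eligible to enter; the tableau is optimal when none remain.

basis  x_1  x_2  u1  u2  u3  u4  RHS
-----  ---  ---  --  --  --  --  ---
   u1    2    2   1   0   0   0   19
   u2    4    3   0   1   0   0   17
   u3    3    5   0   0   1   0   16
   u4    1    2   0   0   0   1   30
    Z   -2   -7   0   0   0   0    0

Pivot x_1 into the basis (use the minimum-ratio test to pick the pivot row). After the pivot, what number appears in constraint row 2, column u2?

1/4

Ratio test on column x_1 — row 1: 19/2 = 19/2; row 2: 17/4 = 17/4; row 3: 16/3 = 16/3; row 4: 30/1 = 30. Minimum is 17/4 at row 2 (u2 leaves); pivot element 4.
Divide row 2 by 4; eliminate column x_1 from the other rows.
In the new row 2, the u2 entry is the old entry divided by the pivot: 1/4 = 1/4.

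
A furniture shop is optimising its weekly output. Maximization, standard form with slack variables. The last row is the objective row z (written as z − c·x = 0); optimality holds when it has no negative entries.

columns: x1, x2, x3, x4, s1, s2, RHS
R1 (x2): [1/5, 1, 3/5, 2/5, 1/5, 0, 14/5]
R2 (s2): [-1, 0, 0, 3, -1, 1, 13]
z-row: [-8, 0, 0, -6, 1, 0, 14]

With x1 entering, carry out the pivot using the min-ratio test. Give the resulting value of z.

Ratio test on column x1 — row 1: (14/5)/(1/5) = 14; row 2: entry -1 ≤ 0. Minimum is 14 at row 1 (x2 leaves); pivot element 1/5.
Pivot on row 1; the z-row RHS becomes 14 − (-8)·14 = 126.

126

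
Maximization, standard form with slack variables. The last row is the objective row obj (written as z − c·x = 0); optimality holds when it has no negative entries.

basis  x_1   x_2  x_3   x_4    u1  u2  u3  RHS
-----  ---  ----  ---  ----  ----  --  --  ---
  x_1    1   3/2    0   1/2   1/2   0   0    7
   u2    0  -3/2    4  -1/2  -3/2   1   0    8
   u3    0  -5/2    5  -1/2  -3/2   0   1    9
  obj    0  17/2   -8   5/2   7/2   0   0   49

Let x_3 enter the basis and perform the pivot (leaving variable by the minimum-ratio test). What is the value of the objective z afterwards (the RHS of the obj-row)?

317/5

Ratio test on column x_3 — row 1: entry 0 ≤ 0; row 2: 8/4 = 2; row 3: 9/5 = 9/5. Minimum is 9/5 at row 3 (u3 leaves); pivot element 5.
Pivot on row 3; the obj-row RHS becomes 49 − (-8)·(9/5) = 317/5.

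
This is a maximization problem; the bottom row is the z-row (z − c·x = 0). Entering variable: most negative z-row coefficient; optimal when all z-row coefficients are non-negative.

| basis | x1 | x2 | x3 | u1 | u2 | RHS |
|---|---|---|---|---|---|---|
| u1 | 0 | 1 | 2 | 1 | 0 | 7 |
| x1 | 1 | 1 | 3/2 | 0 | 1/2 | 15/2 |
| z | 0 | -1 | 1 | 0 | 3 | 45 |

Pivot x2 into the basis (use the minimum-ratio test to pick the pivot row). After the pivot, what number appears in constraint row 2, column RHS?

Ratio test on column x2 — row 1: 7/1 = 7; row 2: (15/2)/1 = 15/2. Minimum is 7 at row 1 (u1 leaves); pivot element 1.
Divide row 1 by 1; eliminate column x2 from the other rows.
Row 2 update in column RHS: 15/2 − 1·7 = 1/2.

1/2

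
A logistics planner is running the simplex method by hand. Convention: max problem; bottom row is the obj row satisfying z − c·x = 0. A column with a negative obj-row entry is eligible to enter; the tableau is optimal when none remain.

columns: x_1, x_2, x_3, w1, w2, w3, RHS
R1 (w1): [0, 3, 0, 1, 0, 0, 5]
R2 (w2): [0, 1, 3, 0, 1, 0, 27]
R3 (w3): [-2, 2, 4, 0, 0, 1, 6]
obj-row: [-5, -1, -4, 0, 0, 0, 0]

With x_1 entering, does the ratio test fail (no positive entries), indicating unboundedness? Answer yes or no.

Every constraint-row entry in column x_1 is ≤ 0, so increasing x_1 is unbounded.

yes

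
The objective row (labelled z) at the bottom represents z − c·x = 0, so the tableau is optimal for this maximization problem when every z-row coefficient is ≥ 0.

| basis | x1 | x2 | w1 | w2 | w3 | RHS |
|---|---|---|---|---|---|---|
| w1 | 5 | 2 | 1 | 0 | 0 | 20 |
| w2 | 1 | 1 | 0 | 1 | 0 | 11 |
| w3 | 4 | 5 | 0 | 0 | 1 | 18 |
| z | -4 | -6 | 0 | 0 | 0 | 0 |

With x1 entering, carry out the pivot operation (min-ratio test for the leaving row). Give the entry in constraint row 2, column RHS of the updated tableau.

Ratio test on column x1 — row 1: 20/5 = 4; row 2: 11/1 = 11; row 3: 18/4 = 9/2. Minimum is 4 at row 1 (w1 leaves); pivot element 5.
Divide row 1 by 5; eliminate column x1 from the other rows.
Row 2 update in column RHS: 11 − 1·4 = 7.

7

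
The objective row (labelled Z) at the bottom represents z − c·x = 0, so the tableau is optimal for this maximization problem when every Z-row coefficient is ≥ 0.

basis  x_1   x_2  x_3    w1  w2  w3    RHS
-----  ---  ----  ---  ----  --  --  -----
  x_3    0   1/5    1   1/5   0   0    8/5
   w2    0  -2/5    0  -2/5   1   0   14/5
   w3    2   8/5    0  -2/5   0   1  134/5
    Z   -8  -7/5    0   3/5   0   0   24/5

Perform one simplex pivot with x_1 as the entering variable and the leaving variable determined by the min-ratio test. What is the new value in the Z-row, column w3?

4

Ratio test on column x_1 — row 1: entry 0 ≤ 0; row 2: entry 0 ≤ 0; row 3: (134/5)/2 = 67/5. Minimum is 67/5 at row 3 (w3 leaves); pivot element 2.
Divide row 3 by 2; eliminate column x_1 from the other rows.
Z-row update in column w3: 0 − (-8)·(1/2) = 4.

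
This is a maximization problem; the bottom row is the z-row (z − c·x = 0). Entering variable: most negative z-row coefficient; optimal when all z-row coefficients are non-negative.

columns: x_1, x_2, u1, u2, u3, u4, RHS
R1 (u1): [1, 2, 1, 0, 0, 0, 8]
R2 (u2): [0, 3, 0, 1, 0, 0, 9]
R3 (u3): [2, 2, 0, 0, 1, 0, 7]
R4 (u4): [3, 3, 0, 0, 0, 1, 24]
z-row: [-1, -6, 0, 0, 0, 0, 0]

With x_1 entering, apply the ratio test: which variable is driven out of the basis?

u3

Column x_1 entries and ratios — u1: 8/1 = 8; u2: 0 ≤ 0, skip; u3: 7/2 = 7/2; u4: 24/3 = 8.
Smallest ratio is 7/2 in the row of u3, so u3 leaves.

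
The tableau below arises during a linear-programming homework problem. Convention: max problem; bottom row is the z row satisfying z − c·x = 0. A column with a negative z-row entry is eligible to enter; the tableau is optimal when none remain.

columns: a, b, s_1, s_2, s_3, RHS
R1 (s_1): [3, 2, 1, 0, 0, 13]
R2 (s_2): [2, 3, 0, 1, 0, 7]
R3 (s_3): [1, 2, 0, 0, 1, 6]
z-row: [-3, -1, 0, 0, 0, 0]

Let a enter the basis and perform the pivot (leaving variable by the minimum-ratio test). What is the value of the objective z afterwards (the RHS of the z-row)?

Ratio test on column a — row 1: 13/3 = 13/3; row 2: 7/2 = 7/2; row 3: 6/1 = 6. Minimum is 7/2 at row 2 (s_2 leaves); pivot element 2.
Pivot on row 2; the z-row RHS becomes 0 − (-3)·(7/2) = 21/2.

21/2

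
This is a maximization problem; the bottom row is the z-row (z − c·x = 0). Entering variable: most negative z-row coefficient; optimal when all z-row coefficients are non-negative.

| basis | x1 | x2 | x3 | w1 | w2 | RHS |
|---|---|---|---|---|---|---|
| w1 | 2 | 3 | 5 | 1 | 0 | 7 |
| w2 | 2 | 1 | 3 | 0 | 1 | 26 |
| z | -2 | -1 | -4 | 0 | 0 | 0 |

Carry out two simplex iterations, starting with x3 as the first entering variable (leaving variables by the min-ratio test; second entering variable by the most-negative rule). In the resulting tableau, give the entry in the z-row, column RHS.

Ratio test on column x3 — row 1: 7/5 = 7/5; row 2: 26/3 = 26/3. Minimum is 7/5 at row 1 (w1 leaves); pivot element 5.
Divide row 1 by 5; eliminate column x3 from the other rows.
Second iteration: most negative z-row entry is -2/5 in column x1, so x1 enters.
Ratio test on column x1 — row 1: (7/5)/(2/5) = 7/2; row 2: (109/5)/(4/5) = 109/4. Minimum is 7/2 at row 1 (x3 leaves); pivot element 2/5.
Divide row 1 by 2/5; eliminate column x1 from the other rows.
After both pivots, the entry at the z-row, column RHS is 7.

7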